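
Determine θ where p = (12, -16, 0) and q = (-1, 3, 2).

p·q = 12·(-1) + (-16)·3 + 0·2 = -12 - 48 + 0 = -60
|p| = √(12² + (-16)² + 0²) = √400 ≈ 20
|q| = √((-1)² + 3² + 2²) = √14 ≈ 3.742
cos θ = (p·q)/(|p||q|) = -60/(20·3.742) ≈ -0.8018
θ = arccos(-0.8018) ≈ 143.3°

143.3°


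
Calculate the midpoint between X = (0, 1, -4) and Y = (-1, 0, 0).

M = ((x₁+x₂)/2, (y₁+y₂)/2, (z₁+z₂)/2)
  = ((0 - 1)/2, (1 + 0)/2, (-4 + 0)/2)
  = (-1/2, 1/2, -4/2)
  = (-0.5, 0.5, -2)

(-0.5, 0.5, -2)


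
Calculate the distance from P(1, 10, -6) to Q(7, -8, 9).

d = √[(x₂-x₁)² + (y₂-y₁)² + (z₂-z₁)²]
  = √[6² + (-18)² + 15²]
  = √[36 + 324 + 225]
  = √585
  ≈ 24.19

24.19


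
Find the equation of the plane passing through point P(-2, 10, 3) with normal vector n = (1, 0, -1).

The plane through P with normal n = (a, b, c) satisfies n·(r - P) = 0,
i.e. ax + by + cz = a·x₀ + b·y₀ + c·z₀.
d = 1·(-2) + 0·10 + (-1)·3
  = -2 + 0 - 3
  = -5
Equation: x - z = -5

x - z = -5


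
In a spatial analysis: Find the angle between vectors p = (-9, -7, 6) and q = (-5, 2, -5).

p·q = (-9)·(-5) + (-7)·2 + 6·(-5) = 45 - 14 - 30 = 1
|p| = √((-9)² + (-7)² + 6²) = √166 ≈ 12.88
|q| = √((-5)² + 2² + (-5)²) = √54 ≈ 7.348
cos θ = (p·q)/(|p||q|) = 1/(12.88·7.348) ≈ 0.01056
θ = arccos(0.01056) ≈ 89.39°

89.39°


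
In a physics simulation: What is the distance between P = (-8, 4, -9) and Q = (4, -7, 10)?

d = √[(x₂-x₁)² + (y₂-y₁)² + (z₂-z₁)²]
  = √[12² + (-11)² + 19²]
  = √[144 + 121 + 361]
  = √626
  ≈ 25.02

25.02


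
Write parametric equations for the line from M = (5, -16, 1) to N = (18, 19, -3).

Direction vector d = N - M = (18 - 5, 19 + 16, -3 - 1) = (13, 35, -4)
Parametric form r = M + t·d:
x = 5 + 13t, y = -16 + 35t, z = 1 - 4t

x = 5 + 13t, y = -16 + 35t, z = 1 - 4t


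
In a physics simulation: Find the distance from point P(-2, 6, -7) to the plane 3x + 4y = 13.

distance = |a·x₀ + b·y₀ + c·z₀ - d| / √(a² + b² + c²)
  = |3·(-2) + 4·6 + 0·(-7) - 13| / √(3² + 4² + 0²)
  = |-6 + 24 + 0 - 13| / √(9 + 16 + 0)
  = |5| / √25
  = 5 / 5
  ≈ 1

1


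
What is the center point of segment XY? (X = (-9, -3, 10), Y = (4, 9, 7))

M = ((x₁+x₂)/2, (y₁+y₂)/2, (z₁+z₂)/2)
  = ((-9 + 4)/2, (-3 + 9)/2, (10 + 7)/2)
  = (-5/2, 6/2, 17/2)
  = (-2.5, 3, 8.5)

(-2.5, 3, 8.5)


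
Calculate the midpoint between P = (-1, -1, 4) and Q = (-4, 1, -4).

M = ((x₁+x₂)/2, (y₁+y₂)/2, (z₁+z₂)/2)
  = ((-1 - 4)/2, (-1 + 1)/2, (4 - 4)/2)
  = (-5/2, 0/2, 0/2)
  = (-2.5, 0, 0)

(-2.5, 0, 0)


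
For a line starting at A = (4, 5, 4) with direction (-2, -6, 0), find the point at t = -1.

P(t) = A + t·d
  = (4 + (-2)·(-1), 5 + (-6)·(-1), 4 + 0·(-1))
  = (4 + 2, 5 + 6, 4 + 0)
  = (6, 11, 4)

(6, 11, 4)


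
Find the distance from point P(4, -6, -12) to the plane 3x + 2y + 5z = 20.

distance = |a·x₀ + b·y₀ + c·z₀ - d| / √(a² + b² + c²)
  = |3·4 + 2·(-6) + 5·(-12) - 20| / √(3² + 2² + 5²)
  = |12 - 12 - 60 - 20| / √(9 + 4 + 25)
  = |-80| / √38
  = 80 / 6.164
  ≈ 12.98

12.98


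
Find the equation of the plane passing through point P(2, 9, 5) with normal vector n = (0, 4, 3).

The plane through P with normal n = (a, b, c) satisfies n·(r - P) = 0,
i.e. ax + by + cz = a·x₀ + b·y₀ + c·z₀.
d = 0·2 + 4·9 + 3·5
  = 0 + 36 + 15
  = 51
Equation: 4y + 3z = 51

4y + 3z = 51


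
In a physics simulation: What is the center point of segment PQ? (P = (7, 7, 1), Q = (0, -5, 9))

M = ((x₁+x₂)/2, (y₁+y₂)/2, (z₁+z₂)/2)
  = ((7 + 0)/2, (7 - 5)/2, (1 + 9)/2)
  = (7/2, 2/2, 10/2)
  = (3.5, 1, 5)

(3.5, 1, 5)


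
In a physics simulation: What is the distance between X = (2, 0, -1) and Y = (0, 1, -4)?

d = √[(x₂-x₁)² + (y₂-y₁)² + (z₂-z₁)²]
  = √[(-2)² + 1² + (-3)²]
  = √[4 + 1 + 9]
  = √14
  ≈ 3.742

3.742


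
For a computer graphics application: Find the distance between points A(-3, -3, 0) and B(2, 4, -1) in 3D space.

d = √[(x₂-x₁)² + (y₂-y₁)² + (z₂-z₁)²]
  = √[5² + 7² + (-1)²]
  = √[25 + 49 + 1]
  = √75
  ≈ 8.66

8.66


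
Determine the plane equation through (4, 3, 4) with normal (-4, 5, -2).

The plane through P with normal n = (a, b, c) satisfies n·(r - P) = 0,
i.e. ax + by + cz = a·x₀ + b·y₀ + c·z₀.
d = (-4)·4 + 5·3 + (-2)·4
  = -16 + 15 - 8
  = -9
Equation: -4x + 5y - 2z = -9

-4x + 5y - 2z = -9


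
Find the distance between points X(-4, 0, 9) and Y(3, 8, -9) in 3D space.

d = √[(x₂-x₁)² + (y₂-y₁)² + (z₂-z₁)²]
  = √[7² + 8² + (-18)²]
  = √[49 + 64 + 324]
  = √437
  ≈ 20.9

20.9


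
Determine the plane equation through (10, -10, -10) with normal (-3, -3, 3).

The plane through P with normal n = (a, b, c) satisfies n·(r - P) = 0,
i.e. ax + by + cz = a·x₀ + b·y₀ + c·z₀.
d = (-3)·10 + (-3)·(-10) + 3·(-10)
  = -30 + 30 - 30
  = -30
Equation: -3x - 3y + 3z = -30

-3x - 3y + 3z = -30


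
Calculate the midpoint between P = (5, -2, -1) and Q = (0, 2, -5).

M = ((x₁+x₂)/2, (y₁+y₂)/2, (z₁+z₂)/2)
  = ((5 + 0)/2, (-2 + 2)/2, (-1 - 5)/2)
  = (5/2, 0/2, -6/2)
  = (2.5, 0, -3)

(2.5, 0, -3)


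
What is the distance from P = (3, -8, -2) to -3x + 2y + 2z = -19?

distance = |a·x₀ + b·y₀ + c·z₀ - d| / √(a² + b² + c²)
  = |(-3)·3 + 2·(-8) + 2·(-2) - (-19)| / √((-3)² + 2² + 2²)
  = |-9 - 16 - 4 + 19| / √(9 + 4 + 4)
  = |-10| / √17
  = 10 / 4.123
  ≈ 2.425

2.425


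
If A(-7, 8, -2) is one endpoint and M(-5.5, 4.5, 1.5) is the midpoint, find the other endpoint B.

B = 2M - A
  = (2·(-5.5) - (-7), 2·4.5 - 8, 2·1.5 - (-2))
  = (-11 + 7, 9 - 8, 3 + 2)
  = (-4, 1, 5)

(-4, 1, 5)


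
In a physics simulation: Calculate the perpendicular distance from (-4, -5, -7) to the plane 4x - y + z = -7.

distance = |a·x₀ + b·y₀ + c·z₀ - d| / √(a² + b² + c²)
  = |4·(-4) + (-1)·(-5) + 1·(-7) - (-7)| / √(4² + (-1)² + 1²)
  = |-16 + 5 - 7 + 7| / √(16 + 1 + 1)
  = |-11| / √18
  = 11 / 4.243
  ≈ 2.593

2.593


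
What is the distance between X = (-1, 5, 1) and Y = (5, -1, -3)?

d = √[(x₂-x₁)² + (y₂-y₁)² + (z₂-z₁)²]
  = √[6² + (-6)² + (-4)²]
  = √[36 + 36 + 16]
  = √88
  ≈ 9.381

9.381


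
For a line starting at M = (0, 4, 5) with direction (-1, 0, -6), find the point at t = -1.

P(t) = M + t·d
  = (0 + (-1)·(-1), 4 + 0·(-1), 5 + (-6)·(-1))
  = (0 + 1, 4 + 0, 5 + 6)
  = (1, 4, 11)

(1, 4, 11)


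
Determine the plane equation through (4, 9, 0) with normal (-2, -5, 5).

The plane through P with normal n = (a, b, c) satisfies n·(r - P) = 0,
i.e. ax + by + cz = a·x₀ + b·y₀ + c·z₀.
d = (-2)·4 + (-5)·9 + 5·0
  = -8 - 45 + 0
  = -53
Equation: -2x - 5y + 5z = -53

-2x - 5y + 5z = -53


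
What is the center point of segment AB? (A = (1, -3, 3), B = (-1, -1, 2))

M = ((x₁+x₂)/2, (y₁+y₂)/2, (z₁+z₂)/2)
  = ((1 - 1)/2, (-3 - 1)/2, (3 + 2)/2)
  = (0/2, -4/2, 5/2)
  = (0, -2, 2.5)

(0, -2, 2.5)


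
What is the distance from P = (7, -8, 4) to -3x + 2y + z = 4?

distance = |a·x₀ + b·y₀ + c·z₀ - d| / √(a² + b² + c²)
  = |(-3)·7 + 2·(-8) + 1·4 - 4| / √((-3)² + 2² + 1²)
  = |-21 - 16 + 4 - 4| / √(9 + 4 + 1)
  = |-37| / √14
  = 37 / 3.742
  ≈ 9.889

9.889


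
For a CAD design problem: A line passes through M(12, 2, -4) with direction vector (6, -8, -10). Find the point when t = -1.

P(t) = M + t·d
  = (12 + 6·(-1), 2 + (-8)·(-1), -4 + (-10)·(-1))
  = (12 - 6, 2 + 8, -4 + 10)
  = (6, 10, 6)

(6, 10, 6)


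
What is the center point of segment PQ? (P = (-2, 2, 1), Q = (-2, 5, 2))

M = ((x₁+x₂)/2, (y₁+y₂)/2, (z₁+z₂)/2)
  = ((-2 - 2)/2, (2 + 5)/2, (1 + 2)/2)
  = (-4/2, 7/2, 3/2)
  = (-2, 3.5, 1.5)

(-2, 3.5, 1.5)


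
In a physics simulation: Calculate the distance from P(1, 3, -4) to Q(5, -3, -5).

d = √[(x₂-x₁)² + (y₂-y₁)² + (z₂-z₁)²]
  = √[4² + (-6)² + (-1)²]
  = √[16 + 36 + 1]
  = √53
  ≈ 7.28

7.28


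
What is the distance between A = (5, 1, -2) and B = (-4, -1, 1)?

d = √[(x₂-x₁)² + (y₂-y₁)² + (z₂-z₁)²]
  = √[(-9)² + (-2)² + 3²]
  = √[81 + 4 + 9]
  = √94
  ≈ 9.695

9.695


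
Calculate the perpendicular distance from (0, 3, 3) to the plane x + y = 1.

distance = |a·x₀ + b·y₀ + c·z₀ - d| / √(a² + b² + c²)
  = |1·0 + 1·3 + 0·3 - 1| / √(1² + 1² + 0²)
  = |0 + 3 + 0 - 1| / √(1 + 1 + 0)
  = |2| / √2
  = 2 / 1.414
  ≈ 1.414

1.414


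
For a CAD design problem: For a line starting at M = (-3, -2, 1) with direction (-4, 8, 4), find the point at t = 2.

P(t) = M + t·d
  = (-3 + (-4)·2, -2 + 8·2, 1 + 4·2)
  = (-3 - 8, -2 + 16, 1 + 8)
  = (-11, 14, 9)

(-11, 14, 9)


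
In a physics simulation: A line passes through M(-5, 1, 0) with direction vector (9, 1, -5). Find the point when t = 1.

P(t) = M + t·d
  = (-5 + 9·1, 1 + 1·1, 0 + (-5)·1)
  = (-5 + 9, 1 + 1, 0 - 5)
  = (4, 2, -5)

(4, 2, -5)


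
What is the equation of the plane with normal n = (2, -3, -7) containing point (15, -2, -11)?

The plane through P with normal n = (a, b, c) satisfies n·(r - P) = 0,
i.e. ax + by + cz = a·x₀ + b·y₀ + c·z₀.
d = 2·15 + (-3)·(-2) + (-7)·(-11)
  = 30 + 6 + 77
  = 113
Equation: 2x - 3y - 7z = 113

2x - 3y - 7z = 113


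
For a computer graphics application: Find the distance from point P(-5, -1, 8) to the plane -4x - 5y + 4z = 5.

distance = |a·x₀ + b·y₀ + c·z₀ - d| / √(a² + b² + c²)
  = |(-4)·(-5) + (-5)·(-1) + 4·8 - 5| / √((-4)² + (-5)² + 4²)
  = |20 + 5 + 32 - 5| / √(16 + 25 + 16)
  = |52| / √57
  = 52 / 7.55
  ≈ 6.888

6.888


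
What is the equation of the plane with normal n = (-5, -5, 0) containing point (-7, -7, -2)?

The plane through P with normal n = (a, b, c) satisfies n·(r - P) = 0,
i.e. ax + by + cz = a·x₀ + b·y₀ + c·z₀.
d = (-5)·(-7) + (-5)·(-7) + 0·(-2)
  = 35 + 35 + 0
  = 70
Equation: -5x - 5y = 70

-5x - 5y = 70


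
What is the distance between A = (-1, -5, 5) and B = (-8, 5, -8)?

d = √[(x₂-x₁)² + (y₂-y₁)² + (z₂-z₁)²]
  = √[(-7)² + 10² + (-13)²]
  = √[49 + 100 + 169]
  = √318
  ≈ 17.83

17.83


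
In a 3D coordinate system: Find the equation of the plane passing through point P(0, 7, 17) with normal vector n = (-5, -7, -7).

The plane through P with normal n = (a, b, c) satisfies n·(r - P) = 0,
i.e. ax + by + cz = a·x₀ + b·y₀ + c·z₀.
d = (-5)·0 + (-7)·7 + (-7)·17
  = 0 - 49 - 119
  = -168
Equation: -5x - 7y - 7z = -168

-5x - 7y - 7z = -168


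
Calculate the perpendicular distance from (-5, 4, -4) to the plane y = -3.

distance = |a·x₀ + b·y₀ + c·z₀ - d| / √(a² + b² + c²)
  = |0·(-5) + 1·4 + 0·(-4) - (-3)| / √(0² + 1² + 0²)
  = |0 + 4 + 0 + 3| / √(0 + 1 + 0)
  = |7| / √1
  = 7 / 1
  ≈ 7

7


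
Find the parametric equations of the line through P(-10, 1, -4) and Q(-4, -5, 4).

Direction vector d = Q - P = (-4 + 10, -5 - 1, 4 + 4) = (6, -6, 8)
Parametric form r = P + t·d:
x = -10 + 6t, y = 1 - 6t, z = -4 + 8t

x = -10 + 6t, y = 1 - 6t, z = -4 + 8t


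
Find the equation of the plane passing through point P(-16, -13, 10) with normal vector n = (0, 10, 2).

The plane through P with normal n = (a, b, c) satisfies n·(r - P) = 0,
i.e. ax + by + cz = a·x₀ + b·y₀ + c·z₀.
d = 0·(-16) + 10·(-13) + 2·10
  = 0 - 130 + 20
  = -110
Equation: 10y + 2z = -110

10y + 2z = -110


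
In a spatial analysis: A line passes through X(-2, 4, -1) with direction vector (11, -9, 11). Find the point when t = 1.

P(t) = X + t·d
  = (-2 + 11·1, 4 + (-9)·1, -1 + 11·1)
  = (-2 + 11, 4 - 9, -1 + 11)
  = (9, -5, 10)

(9, -5, 10)


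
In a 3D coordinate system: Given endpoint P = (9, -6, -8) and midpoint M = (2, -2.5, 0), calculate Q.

Q = 2M - P
  = (2·2 - 9, 2·(-2.5) - (-6), 2·0 - (-8))
  = (4 - 9, -5 + 6, 0 + 8)
  = (-5, 1, 8)

(-5, 1, 8)


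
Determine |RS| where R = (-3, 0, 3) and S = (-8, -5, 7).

d = √[(x₂-x₁)² + (y₂-y₁)² + (z₂-z₁)²]
  = √[(-5)² + (-5)² + 4²]
  = √[25 + 25 + 16]
  = √66
  ≈ 8.124

8.124


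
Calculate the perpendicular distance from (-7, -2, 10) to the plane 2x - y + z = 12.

distance = |a·x₀ + b·y₀ + c·z₀ - d| / √(a² + b² + c²)
  = |2·(-7) + (-1)·(-2) + 1·10 - 12| / √(2² + (-1)² + 1²)
  = |-14 + 2 + 10 - 12| / √(4 + 1 + 1)
  = |-14| / √6
  = 14 / 2.449
  ≈ 5.715

5.715


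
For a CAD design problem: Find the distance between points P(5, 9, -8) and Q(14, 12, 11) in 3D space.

d = √[(x₂-x₁)² + (y₂-y₁)² + (z₂-z₁)²]
  = √[9² + 3² + 19²]
  = √[81 + 9 + 361]
  = √451
  ≈ 21.24

21.24


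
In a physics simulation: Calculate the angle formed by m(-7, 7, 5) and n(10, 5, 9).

m·n = (-7)·10 + 7·5 + 5·9 = -70 + 35 + 45 = 10
|m| = √((-7)² + 7² + 5²) = √123 ≈ 11.09
|n| = √(10² + 5² + 9²) = √206 ≈ 14.35
cos θ = (m·n)/(|m||n|) = 10/(11.09·14.35) ≈ 0.06282
θ = arccos(0.06282) ≈ 86.4°

86.4°


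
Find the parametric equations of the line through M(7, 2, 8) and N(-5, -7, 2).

Direction vector d = N - M = (-5 - 7, -7 - 2, 2 - 8) = (-12, -9, -6)
Parametric form r = M + t·d:
x = 7 - 12t, y = 2 - 9t, z = 8 - 6t

x = 7 - 12t, y = 2 - 9t, z = 8 - 6t


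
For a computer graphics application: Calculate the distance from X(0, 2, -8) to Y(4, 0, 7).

d = √[(x₂-x₁)² + (y₂-y₁)² + (z₂-z₁)²]
  = √[4² + (-2)² + 15²]
  = √[16 + 4 + 225]
  = √245
  ≈ 15.65

15.65


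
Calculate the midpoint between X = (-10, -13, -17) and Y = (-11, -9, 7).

M = ((x₁+x₂)/2, (y₁+y₂)/2, (z₁+z₂)/2)
  = ((-10 - 11)/2, (-13 - 9)/2, (-17 + 7)/2)
  = (-21/2, -22/2, -10/2)
  = (-10.5, -11, -5)

(-10.5, -11, -5)


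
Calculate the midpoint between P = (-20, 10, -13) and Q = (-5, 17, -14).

M = ((x₁+x₂)/2, (y₁+y₂)/2, (z₁+z₂)/2)
  = ((-20 - 5)/2, (10 + 17)/2, (-13 - 14)/2)
  = (-25/2, 27/2, -27/2)
  = (-12.5, 13.5, -13.5)

(-12.5, 13.5, -13.5)


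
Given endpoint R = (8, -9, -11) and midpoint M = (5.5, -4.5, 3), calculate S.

S = 2M - R
  = (2·5.5 - 8, 2·(-4.5) - (-9), 2·3 - (-11))
  = (11 - 8, -9 + 9, 6 + 11)
  = (3, 0, 17)

(3, 0, 17)


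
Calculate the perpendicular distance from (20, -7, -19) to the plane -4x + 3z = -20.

distance = |a·x₀ + b·y₀ + c·z₀ - d| / √(a² + b² + c²)
  = |(-4)·20 + 0·(-7) + 3·(-19) - (-20)| / √((-4)² + 0² + 3²)
  = |-80 + 0 - 57 + 20| / √(16 + 0 + 9)
  = |-117| / √25
  = 117 / 5
  ≈ 23.4

23.4


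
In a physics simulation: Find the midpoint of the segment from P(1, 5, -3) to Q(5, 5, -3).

M = ((x₁+x₂)/2, (y₁+y₂)/2, (z₁+z₂)/2)
  = ((1 + 5)/2, (5 + 5)/2, (-3 - 3)/2)
  = (6/2, 10/2, -6/2)
  = (3, 5, -3)

(3, 5, -3)


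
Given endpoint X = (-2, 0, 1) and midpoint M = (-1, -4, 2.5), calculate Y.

Y = 2M - X
  = (2·(-1) - (-2), 2·(-4) - 0, 2·2.5 - 1)
  = (-2 + 2, -8 + 0, 5 - 1)
  = (0, -8, 4)

(0, -8, 4)


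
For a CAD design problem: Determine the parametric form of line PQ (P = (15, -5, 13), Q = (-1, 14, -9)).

Direction vector d = Q - P = (-1 - 15, 14 + 5, -9 - 13) = (-16, 19, -22)
Parametric form r = P + t·d:
x = 15 - 16t, y = -5 + 19t, z = 13 - 22t

x = 15 - 16t, y = -5 + 19t, z = 13 - 22t


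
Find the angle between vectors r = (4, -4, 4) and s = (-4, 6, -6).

r·s = 4·(-4) + (-4)·6 + 4·(-6) = -16 - 24 - 24 = -64
|r| = √(4² + (-4)² + 4²) = √48 ≈ 6.928
|s| = √((-4)² + 6² + (-6)²) = √88 ≈ 9.381
cos θ = (r·s)/(|r||s|) = -64/(6.928·9.381) ≈ -0.9847
θ = arccos(-0.9847) ≈ 170°

170°


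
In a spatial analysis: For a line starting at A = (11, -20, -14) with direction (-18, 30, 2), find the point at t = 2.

P(t) = A + t·d
  = (11 + (-18)·2, -20 + 30·2, -14 + 2·2)
  = (11 - 36, -20 + 60, -14 + 4)
  = (-25, 40, -10)

(-25, 40, -10)


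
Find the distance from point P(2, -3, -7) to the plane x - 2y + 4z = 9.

distance = |a·x₀ + b·y₀ + c·z₀ - d| / √(a² + b² + c²)
  = |1·2 + (-2)·(-3) + 4·(-7) - 9| / √(1² + (-2)² + 4²)
  = |2 + 6 - 28 - 9| / √(1 + 4 + 16)
  = |-29| / √21
  = 29 / 4.583
  ≈ 6.328

6.328


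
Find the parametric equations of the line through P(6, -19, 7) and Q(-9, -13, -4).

Direction vector d = Q - P = (-9 - 6, -13 + 19, -4 - 7) = (-15, 6, -11)
Parametric form r = P + t·d:
x = 6 - 15t, y = -19 + 6t, z = 7 - 11t

x = 6 - 15t, y = -19 + 6t, z = 7 - 11t


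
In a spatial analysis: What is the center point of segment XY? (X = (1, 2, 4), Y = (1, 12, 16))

M = ((x₁+x₂)/2, (y₁+y₂)/2, (z₁+z₂)/2)
  = ((1 + 1)/2, (2 + 12)/2, (4 + 16)/2)
  = (2/2, 14/2, 20/2)
  = (1, 7, 10)

(1, 7, 10)


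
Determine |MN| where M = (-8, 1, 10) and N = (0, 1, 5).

d = √[(x₂-x₁)² + (y₂-y₁)² + (z₂-z₁)²]
  = √[8² + 0² + (-5)²]
  = √[64 + 0 + 25]
  = √89
  ≈ 9.434

9.434


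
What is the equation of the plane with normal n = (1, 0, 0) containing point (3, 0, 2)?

The plane through P with normal n = (a, b, c) satisfies n·(r - P) = 0,
i.e. ax + by + cz = a·x₀ + b·y₀ + c·z₀.
d = 1·3 + 0·0 + 0·2
  = 3 + 0 + 0
  = 3
Equation: x = 3

x = 3


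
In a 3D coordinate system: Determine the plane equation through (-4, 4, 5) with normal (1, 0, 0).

The plane through P with normal n = (a, b, c) satisfies n·(r - P) = 0,
i.e. ax + by + cz = a·x₀ + b·y₀ + c·z₀.
d = 1·(-4) + 0·4 + 0·5
  = -4 + 0 + 0
  = -4
Equation: x = -4

x = -4


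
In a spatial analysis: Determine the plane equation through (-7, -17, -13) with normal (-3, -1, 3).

The plane through P with normal n = (a, b, c) satisfies n·(r - P) = 0,
i.e. ax + by + cz = a·x₀ + b·y₀ + c·z₀.
d = (-3)·(-7) + (-1)·(-17) + 3·(-13)
  = 21 + 17 - 39
  = -1
Equation: -3x - y + 3z = -1

-3x - y + 3z = -1


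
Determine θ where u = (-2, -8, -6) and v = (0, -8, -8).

u·v = (-2)·0 + (-8)·(-8) + (-6)·(-8) = 0 + 64 + 48 = 112
|u| = √((-2)² + (-8)² + (-6)²) = √104 ≈ 10.2
|v| = √(0² + (-8)² + (-8)²) = √128 ≈ 11.31
cos θ = (u·v)/(|u||v|) = 112/(10.2·11.31) ≈ 0.9707
θ = arccos(0.9707) ≈ 13.9°

13.9°


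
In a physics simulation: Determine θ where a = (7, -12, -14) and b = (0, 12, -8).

a·b = 7·0 + (-12)·12 + (-14)·(-8) = 0 - 144 + 112 = -32
|a| = √(7² + (-12)² + (-14)²) = √389 ≈ 19.72
|b| = √(0² + 12² + (-8)²) = √208 ≈ 14.42
cos θ = (a·b)/(|a||b|) = -32/(19.72·14.42) ≈ -0.1125
θ = arccos(-0.1125) ≈ 96.46°

96.46°


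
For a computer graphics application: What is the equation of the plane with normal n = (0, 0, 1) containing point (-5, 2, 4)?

The plane through P with normal n = (a, b, c) satisfies n·(r - P) = 0,
i.e. ax + by + cz = a·x₀ + b·y₀ + c·z₀.
d = 0·(-5) + 0·2 + 1·4
  = 0 + 0 + 4
  = 4
Equation: z = 4

z = 4


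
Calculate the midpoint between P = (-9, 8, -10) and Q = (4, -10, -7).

M = ((x₁+x₂)/2, (y₁+y₂)/2, (z₁+z₂)/2)
  = ((-9 + 4)/2, (8 - 10)/2, (-10 - 7)/2)
  = (-5/2, -2/2, -17/2)
  = (-2.5, -1, -8.5)

(-2.5, -1, -8.5)


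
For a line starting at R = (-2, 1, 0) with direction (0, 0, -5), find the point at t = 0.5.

P(t) = R + t·d
  = (-2 + 0·0.5, 1 + 0·0.5, 0 + (-5)·0.5)
  = (-2 + 0, 1 + 0, 0 - 2.5)
  = (-2, 1, -2.5)

(-2, 1, -2.5)


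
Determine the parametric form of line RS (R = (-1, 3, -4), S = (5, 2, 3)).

Direction vector d = S - R = (5 + 1, 2 - 3, 3 + 4) = (6, -1, 7)
Parametric form r = R + t·d:
x = -1 + 6t, y = 3 - t, z = -4 + 7t

x = -1 + 6t, y = 3 - t, z = -4 + 7t


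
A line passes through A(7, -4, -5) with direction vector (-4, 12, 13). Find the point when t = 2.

P(t) = A + t·d
  = (7 + (-4)·2, -4 + 12·2, -5 + 13·2)
  = (7 - 8, -4 + 24, -5 + 26)
  = (-1, 20, 21)

(-1, 20, 21)


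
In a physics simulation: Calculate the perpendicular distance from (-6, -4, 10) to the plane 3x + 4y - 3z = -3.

distance = |a·x₀ + b·y₀ + c·z₀ - d| / √(a² + b² + c²)
  = |3·(-6) + 4·(-4) + (-3)·10 - (-3)| / √(3² + 4² + (-3)²)
  = |-18 - 16 - 30 + 3| / √(9 + 16 + 9)
  = |-61| / √34
  = 61 / 5.831
  ≈ 10.46

10.46


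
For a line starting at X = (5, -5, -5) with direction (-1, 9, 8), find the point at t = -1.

P(t) = X + t·d
  = (5 + (-1)·(-1), -5 + 9·(-1), -5 + 8·(-1))
  = (5 + 1, -5 - 9, -5 - 8)
  = (6, -14, -13)

(6, -14, -13)


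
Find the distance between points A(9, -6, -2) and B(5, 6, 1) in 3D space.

d = √[(x₂-x₁)² + (y₂-y₁)² + (z₂-z₁)²]
  = √[(-4)² + 12² + 3²]
  = √[16 + 144 + 9]
  = √169
  ≈ 13

13


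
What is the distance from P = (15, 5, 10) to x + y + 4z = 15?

distance = |a·x₀ + b·y₀ + c·z₀ - d| / √(a² + b² + c²)
  = |1·15 + 1·5 + 4·10 - 15| / √(1² + 1² + 4²)
  = |15 + 5 + 40 - 15| / √(1 + 1 + 16)
  = |45| / √18
  = 45 / 4.243
  ≈ 10.61

10.61


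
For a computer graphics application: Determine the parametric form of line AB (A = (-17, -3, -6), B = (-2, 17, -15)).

Direction vector d = B - A = (-2 + 17, 17 + 3, -15 + 6) = (15, 20, -9)
Parametric form r = A + t·d:
x = -17 + 15t, y = -3 + 20t, z = -6 - 9t

x = -17 + 15t, y = -3 + 20t, z = -6 - 9t


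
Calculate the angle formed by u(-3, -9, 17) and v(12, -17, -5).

u·v = (-3)·12 + (-9)·(-17) + 17·(-5) = -36 + 153 - 85 = 32
|u| = √((-3)² + (-9)² + 17²) = √379 ≈ 19.47
|v| = √(12² + (-17)² + (-5)²) = √458 ≈ 21.4
cos θ = (u·v)/(|u||v|) = 32/(19.47·21.4) ≈ 0.07681
θ = arccos(0.07681) ≈ 85.59°

85.59°


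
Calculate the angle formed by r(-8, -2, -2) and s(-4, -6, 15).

r·s = (-8)·(-4) + (-2)·(-6) + (-2)·15 = 32 + 12 - 30 = 14
|r| = √((-8)² + (-2)² + (-2)²) = √72 ≈ 8.485
|s| = √((-4)² + (-6)² + 15²) = √277 ≈ 16.64
cos θ = (r·s)/(|r||s|) = 14/(8.485·16.64) ≈ 0.09913
θ = arccos(0.09913) ≈ 84.31°

84.31°


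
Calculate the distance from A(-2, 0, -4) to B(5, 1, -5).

d = √[(x₂-x₁)² + (y₂-y₁)² + (z₂-z₁)²]
  = √[7² + 1² + (-1)²]
  = √[49 + 1 + 1]
  = √51
  ≈ 7.141

7.141


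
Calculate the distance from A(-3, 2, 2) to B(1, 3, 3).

d = √[(x₂-x₁)² + (y₂-y₁)² + (z₂-z₁)²]
  = √[4² + 1² + 1²]
  = √[16 + 1 + 1]
  = √18
  ≈ 4.243

4.243


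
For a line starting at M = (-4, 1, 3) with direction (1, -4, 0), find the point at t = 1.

P(t) = M + t·d
  = (-4 + 1·1, 1 + (-4)·1, 3 + 0·1)
  = (-4 + 1, 1 - 4, 3 + 0)
  = (-3, -3, 3)

(-3, -3, 3)


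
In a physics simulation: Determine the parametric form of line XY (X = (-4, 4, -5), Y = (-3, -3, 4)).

Direction vector d = Y - X = (-3 + 4, -3 - 4, 4 + 5) = (1, -7, 9)
Parametric form r = X + t·d:
x = -4 + t, y = 4 - 7t, z = -5 + 9t

x = -4 + t, y = 4 - 7t, z = -5 + 9t


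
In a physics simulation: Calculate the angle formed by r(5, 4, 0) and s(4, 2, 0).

r·s = 5·4 + 4·2 + 0·0 = 20 + 8 + 0 = 28
|r| = √(5² + 4² + 0²) = √41 ≈ 6.403
|s| = √(4² + 2² + 0²) = √20 ≈ 4.472
cos θ = (r·s)/(|r||s|) = 28/(6.403·4.472) ≈ 0.9778
θ = arccos(0.9778) ≈ 12.09°

12.09°


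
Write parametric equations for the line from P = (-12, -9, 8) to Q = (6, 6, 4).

Direction vector d = Q - P = (6 + 12, 6 + 9, 4 - 8) = (18, 15, -4)
Parametric form r = P + t·d:
x = -12 + 18t, y = -9 + 15t, z = 8 - 4t

x = -12 + 18t, y = -9 + 15t, z = 8 - 4t


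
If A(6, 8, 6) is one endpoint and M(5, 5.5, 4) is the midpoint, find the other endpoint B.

B = 2M - A
  = (2·5 - 6, 2·5.5 - 8, 2·4 - 6)
  = (10 - 6, 11 - 8, 8 - 6)
  = (4, 3, 2)

(4, 3, 2)


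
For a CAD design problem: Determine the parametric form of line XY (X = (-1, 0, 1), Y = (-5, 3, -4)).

Direction vector d = Y - X = (-5 + 1, 3 + 0, -4 - 1) = (-4, 3, -5)
Parametric form r = X + t·d:
x = -1 - 4t, y = 0 + 3t, z = 1 - 5t

x = -1 - 4t, y = 0 + 3t, z = 1 - 5t


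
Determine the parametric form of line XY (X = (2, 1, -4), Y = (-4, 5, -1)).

Direction vector d = Y - X = (-4 - 2, 5 - 1, -1 + 4) = (-6, 4, 3)
Parametric form r = X + t·d:
x = 2 - 6t, y = 1 + 4t, z = -4 + 3t

x = 2 - 6t, y = 1 + 4t, z = -4 + 3t


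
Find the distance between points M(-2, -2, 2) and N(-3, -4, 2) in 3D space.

d = √[(x₂-x₁)² + (y₂-y₁)² + (z₂-z₁)²]
  = √[(-1)² + (-2)² + 0²]
  = √[1 + 4 + 0]
  = √5
  ≈ 2.236

2.236


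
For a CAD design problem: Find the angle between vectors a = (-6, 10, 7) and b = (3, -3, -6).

a·b = (-6)·3 + 10·(-3) + 7·(-6) = -18 - 30 - 42 = -90
|a| = √((-6)² + 10² + 7²) = √185 ≈ 13.6
|b| = √(3² + (-3)² + (-6)²) = √54 ≈ 7.348
cos θ = (a·b)/(|a||b|) = -90/(13.6·7.348) ≈ -0.9005
θ = arccos(-0.9005) ≈ 154.2°

154.2°


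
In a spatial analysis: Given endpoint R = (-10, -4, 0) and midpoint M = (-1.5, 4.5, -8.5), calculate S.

S = 2M - R
  = (2·(-1.5) - (-10), 2·4.5 - (-4), 2·(-8.5) - 0)
  = (-3 + 10, 9 + 4, -17 + 0)
  = (7, 13, -17)

(7, 13, -17)


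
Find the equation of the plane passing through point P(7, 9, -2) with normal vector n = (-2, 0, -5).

The plane through P with normal n = (a, b, c) satisfies n·(r - P) = 0,
i.e. ax + by + cz = a·x₀ + b·y₀ + c·z₀.
d = (-2)·7 + 0·9 + (-5)·(-2)
  = -14 + 0 + 10
  = -4
Equation: -2x - 5z = -4

-2x - 5z = -4


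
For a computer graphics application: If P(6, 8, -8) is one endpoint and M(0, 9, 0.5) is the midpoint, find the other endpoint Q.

Q = 2M - P
  = (2·0 - 6, 2·9 - 8, 2·0.5 - (-8))
  = (0 - 6, 18 - 8, 1 + 8)
  = (-6, 10, 9)

(-6, 10, 9)


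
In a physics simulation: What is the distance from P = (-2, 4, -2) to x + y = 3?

distance = |a·x₀ + b·y₀ + c·z₀ - d| / √(a² + b² + c²)
  = |1·(-2) + 1·4 + 0·(-2) - 3| / √(1² + 1² + 0²)
  = |-2 + 4 + 0 - 3| / √(1 + 1 + 0)
  = |-1| / √2
  = 1 / 1.414
  ≈ 0.7071

0.7071


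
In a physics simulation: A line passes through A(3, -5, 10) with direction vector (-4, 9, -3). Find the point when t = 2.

P(t) = A + t·d
  = (3 + (-4)·2, -5 + 9·2, 10 + (-3)·2)
  = (3 - 8, -5 + 18, 10 - 6)
  = (-5, 13, 4)

(-5, 13, 4)


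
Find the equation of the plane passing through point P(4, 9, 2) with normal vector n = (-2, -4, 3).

The plane through P with normal n = (a, b, c) satisfies n·(r - P) = 0,
i.e. ax + by + cz = a·x₀ + b·y₀ + c·z₀.
d = (-2)·4 + (-4)·9 + 3·2
  = -8 - 36 + 6
  = -38
Equation: -2x - 4y + 3z = -38

-2x - 4y + 3z = -38


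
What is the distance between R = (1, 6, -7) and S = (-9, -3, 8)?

d = √[(x₂-x₁)² + (y₂-y₁)² + (z₂-z₁)²]
  = √[(-10)² + (-9)² + 15²]
  = √[100 + 81 + 225]
  = √406
  ≈ 20.15

20.15


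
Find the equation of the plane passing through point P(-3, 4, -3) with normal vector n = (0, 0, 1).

The plane through P with normal n = (a, b, c) satisfies n·(r - P) = 0,
i.e. ax + by + cz = a·x₀ + b·y₀ + c·z₀.
d = 0·(-3) + 0·4 + 1·(-3)
  = 0 + 0 - 3
  = -3
Equation: z = -3

z = -3


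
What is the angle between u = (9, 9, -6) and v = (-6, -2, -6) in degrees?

u·v = 9·(-6) + 9·(-2) + (-6)·(-6) = -54 - 18 + 36 = -36
|u| = √(9² + 9² + (-6)²) = √198 ≈ 14.07
|v| = √((-6)² + (-2)² + (-6)²) = √76 ≈ 8.718
cos θ = (u·v)/(|u||v|) = -36/(14.07·8.718) ≈ -0.2935
θ = arccos(-0.2935) ≈ 107.1°

107.1°


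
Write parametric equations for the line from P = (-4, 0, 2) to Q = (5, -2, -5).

Direction vector d = Q - P = (5 + 4, -2 + 0, -5 - 2) = (9, -2, -7)
Parametric form r = P + t·d:
x = -4 + 9t, y = 0 - 2t, z = 2 - 7t

x = -4 + 9t, y = 0 - 2t, z = 2 - 7t


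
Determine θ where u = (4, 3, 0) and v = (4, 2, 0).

u·v = 4·4 + 3·2 + 0·0 = 16 + 6 + 0 = 22
|u| = √(4² + 3² + 0²) = √25 ≈ 5
|v| = √(4² + 2² + 0²) = √20 ≈ 4.472
cos θ = (u·v)/(|u||v|) = 22/(5·4.472) ≈ 0.9839
θ = arccos(0.9839) ≈ 10.3°

10.3°


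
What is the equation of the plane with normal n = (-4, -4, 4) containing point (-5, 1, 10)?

The plane through P with normal n = (a, b, c) satisfies n·(r - P) = 0,
i.e. ax + by + cz = a·x₀ + b·y₀ + c·z₀.
d = (-4)·(-5) + (-4)·1 + 4·10
  = 20 - 4 + 40
  = 56
Equation: -4x - 4y + 4z = 56

-4x - 4y + 4z = 56


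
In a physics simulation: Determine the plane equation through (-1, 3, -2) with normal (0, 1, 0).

The plane through P with normal n = (a, b, c) satisfies n·(r - P) = 0,
i.e. ax + by + cz = a·x₀ + b·y₀ + c·z₀.
d = 0·(-1) + 1·3 + 0·(-2)
  = 0 + 3 + 0
  = 3
Equation: y = 3

y = 3


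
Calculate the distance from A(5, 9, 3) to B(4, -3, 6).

d = √[(x₂-x₁)² + (y₂-y₁)² + (z₂-z₁)²]
  = √[(-1)² + (-12)² + 3²]
  = √[1 + 144 + 9]
  = √154
  ≈ 12.41

12.41


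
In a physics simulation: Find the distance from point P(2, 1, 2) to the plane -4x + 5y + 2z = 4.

distance = |a·x₀ + b·y₀ + c·z₀ - d| / √(a² + b² + c²)
  = |(-4)·2 + 5·1 + 2·2 - 4| / √((-4)² + 5² + 2²)
  = |-8 + 5 + 4 - 4| / √(16 + 25 + 4)
  = |-3| / √45
  = 3 / 6.708
  ≈ 0.4472

0.4472


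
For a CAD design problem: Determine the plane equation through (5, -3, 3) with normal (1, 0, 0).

The plane through P with normal n = (a, b, c) satisfies n·(r - P) = 0,
i.e. ax + by + cz = a·x₀ + b·y₀ + c·z₀.
d = 1·5 + 0·(-3) + 0·3
  = 5 + 0 + 0
  = 5
Equation: x = 5

x = 5


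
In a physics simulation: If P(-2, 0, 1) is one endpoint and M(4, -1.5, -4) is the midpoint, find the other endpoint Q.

Q = 2M - P
  = (2·4 - (-2), 2·(-1.5) - 0, 2·(-4) - 1)
  = (8 + 2, -3 + 0, -8 - 1)
  = (10, -3, -9)

(10, -3, -9)


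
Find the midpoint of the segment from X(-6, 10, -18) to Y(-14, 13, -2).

M = ((x₁+x₂)/2, (y₁+y₂)/2, (z₁+z₂)/2)
  = ((-6 - 14)/2, (10 + 13)/2, (-18 - 2)/2)
  = (-20/2, 23/2, -20/2)
  = (-10, 11.5, -10)

(-10, 11.5, -10)


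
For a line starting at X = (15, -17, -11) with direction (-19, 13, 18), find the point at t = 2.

P(t) = X + t·d
  = (15 + (-19)·2, -17 + 13·2, -11 + 18·2)
  = (15 - 38, -17 + 26, -11 + 36)
  = (-23, 9, 25)

(-23, 9, 25)


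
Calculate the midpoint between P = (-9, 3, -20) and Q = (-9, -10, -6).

M = ((x₁+x₂)/2, (y₁+y₂)/2, (z₁+z₂)/2)
  = ((-9 - 9)/2, (3 - 10)/2, (-20 - 6)/2)
  = (-18/2, -7/2, -26/2)
  = (-9, -3.5, -13)

(-9, -3.5, -13)


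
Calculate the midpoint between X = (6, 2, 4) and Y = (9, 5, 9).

M = ((x₁+x₂)/2, (y₁+y₂)/2, (z₁+z₂)/2)
  = ((6 + 9)/2, (2 + 5)/2, (4 + 9)/2)
  = (15/2, 7/2, 13/2)
  = (7.5, 3.5, 6.5)

(7.5, 3.5, 6.5)


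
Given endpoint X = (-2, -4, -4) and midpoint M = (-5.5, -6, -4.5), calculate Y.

Y = 2M - X
  = (2·(-5.5) - (-2), 2·(-6) - (-4), 2·(-4.5) - (-4))
  = (-11 + 2, -12 + 4, -9 + 4)
  = (-9, -8, -5)

(-9, -8, -5)


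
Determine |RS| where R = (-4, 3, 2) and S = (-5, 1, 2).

d = √[(x₂-x₁)² + (y₂-y₁)² + (z₂-z₁)²]
  = √[(-1)² + (-2)² + 0²]
  = √[1 + 4 + 0]
  = √5
  ≈ 2.236

2.236


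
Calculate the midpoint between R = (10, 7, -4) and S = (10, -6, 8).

M = ((x₁+x₂)/2, (y₁+y₂)/2, (z₁+z₂)/2)
  = ((10 + 10)/2, (7 - 6)/2, (-4 + 8)/2)
  = (20/2, 1/2, 4/2)
  = (10, 0.5, 2)

(10, 0.5, 2)


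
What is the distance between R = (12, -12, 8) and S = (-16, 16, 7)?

d = √[(x₂-x₁)² + (y₂-y₁)² + (z₂-z₁)²]
  = √[(-28)² + 28² + (-1)²]
  = √[784 + 784 + 1]
  = √1569
  ≈ 39.61

39.61


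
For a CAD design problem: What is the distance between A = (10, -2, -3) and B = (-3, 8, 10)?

d = √[(x₂-x₁)² + (y₂-y₁)² + (z₂-z₁)²]
  = √[(-13)² + 10² + 13²]
  = √[169 + 100 + 169]
  = √438
  ≈ 20.93

20.93


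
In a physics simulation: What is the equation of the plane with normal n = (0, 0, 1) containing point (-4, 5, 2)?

The plane through P with normal n = (a, b, c) satisfies n·(r - P) = 0,
i.e. ax + by + cz = a·x₀ + b·y₀ + c·z₀.
d = 0·(-4) + 0·5 + 1·2
  = 0 + 0 + 2
  = 2
Equation: z = 2

z = 2


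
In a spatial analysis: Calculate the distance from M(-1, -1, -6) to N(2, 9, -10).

d = √[(x₂-x₁)² + (y₂-y₁)² + (z₂-z₁)²]
  = √[3² + 10² + (-4)²]
  = √[9 + 100 + 16]
  = √125
  ≈ 11.18

11.18


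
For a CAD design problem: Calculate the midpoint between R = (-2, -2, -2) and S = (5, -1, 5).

M = ((x₁+x₂)/2, (y₁+y₂)/2, (z₁+z₂)/2)
  = ((-2 + 5)/2, (-2 - 1)/2, (-2 + 5)/2)
  = (3/2, -3/2, 3/2)
  = (1.5, -1.5, 1.5)

(1.5, -1.5, 1.5)


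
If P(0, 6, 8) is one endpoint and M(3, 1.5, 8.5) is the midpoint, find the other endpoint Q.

Q = 2M - P
  = (2·3 - 0, 2·1.5 - 6, 2·8.5 - 8)
  = (6 + 0, 3 - 6, 17 - 8)
  = (6, -3, 9)

(6, -3, 9)


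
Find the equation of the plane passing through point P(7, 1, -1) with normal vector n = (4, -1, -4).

The plane through P with normal n = (a, b, c) satisfies n·(r - P) = 0,
i.e. ax + by + cz = a·x₀ + b·y₀ + c·z₀.
d = 4·7 + (-1)·1 + (-4)·(-1)
  = 28 - 1 + 4
  = 31
Equation: 4x - y - 4z = 31

4x - y - 4z = 31


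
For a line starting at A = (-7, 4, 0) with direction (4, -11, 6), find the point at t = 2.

P(t) = A + t·d
  = (-7 + 4·2, 4 + (-11)·2, 0 + 6·2)
  = (-7 + 8, 4 - 22, 0 + 12)
  = (1, -18, 12)

(1, -18, 12)


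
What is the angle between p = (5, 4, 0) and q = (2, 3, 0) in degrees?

p·q = 5·2 + 4·3 + 0·0 = 10 + 12 + 0 = 22
|p| = √(5² + 4² + 0²) = √41 ≈ 6.403
|q| = √(2² + 3² + 0²) = √13 ≈ 3.606
cos θ = (p·q)/(|p||q|) = 22/(6.403·3.606) ≈ 0.9529
θ = arccos(0.9529) ≈ 17.65°

17.65°


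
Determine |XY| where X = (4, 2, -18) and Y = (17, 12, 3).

d = √[(x₂-x₁)² + (y₂-y₁)² + (z₂-z₁)²]
  = √[13² + 10² + 21²]
  = √[169 + 100 + 441]
  = √710
  ≈ 26.65

26.65


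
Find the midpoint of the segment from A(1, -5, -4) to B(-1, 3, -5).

M = ((x₁+x₂)/2, (y₁+y₂)/2, (z₁+z₂)/2)
  = ((1 - 1)/2, (-5 + 3)/2, (-4 - 5)/2)
  = (0/2, -2/2, -9/2)
  = (0, -1, -4.5)

(0, -1, -4.5)


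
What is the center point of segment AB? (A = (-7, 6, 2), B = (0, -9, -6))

M = ((x₁+x₂)/2, (y₁+y₂)/2, (z₁+z₂)/2)
  = ((-7 + 0)/2, (6 - 9)/2, (2 - 6)/2)
  = (-7/2, -3/2, -4/2)
  = (-3.5, -1.5, -2)

(-3.5, -1.5, -2)


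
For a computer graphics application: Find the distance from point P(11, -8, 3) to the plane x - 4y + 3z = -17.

distance = |a·x₀ + b·y₀ + c·z₀ - d| / √(a² + b² + c²)
  = |1·11 + (-4)·(-8) + 3·3 - (-17)| / √(1² + (-4)² + 3²)
  = |11 + 32 + 9 + 17| / √(1 + 16 + 9)
  = |69| / √26
  = 69 / 5.099
  ≈ 13.53

13.53


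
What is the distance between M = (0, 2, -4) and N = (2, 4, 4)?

d = √[(x₂-x₁)² + (y₂-y₁)² + (z₂-z₁)²]
  = √[2² + 2² + 8²]
  = √[4 + 4 + 64]
  = √72
  ≈ 8.485

8.485


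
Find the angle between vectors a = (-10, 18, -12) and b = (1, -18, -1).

a·b = (-10)·1 + 18·(-18) + (-12)·(-1) = -10 - 324 + 12 = -322
|a| = √((-10)² + 18² + (-12)²) = √568 ≈ 23.83
|b| = √(1² + (-18)² + (-1)²) = √326 ≈ 18.06
cos θ = (a·b)/(|a||b|) = -322/(23.83·18.06) ≈ -0.7483
θ = arccos(-0.7483) ≈ 138.4°

138.4°


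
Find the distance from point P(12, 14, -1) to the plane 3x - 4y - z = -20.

distance = |a·x₀ + b·y₀ + c·z₀ - d| / √(a² + b² + c²)
  = |3·12 + (-4)·14 + (-1)·(-1) - (-20)| / √(3² + (-4)² + (-1)²)
  = |36 - 56 + 1 + 20| / √(9 + 16 + 1)
  = |1| / √26
  = 1 / 5.099
  ≈ 0.1961

0.1961


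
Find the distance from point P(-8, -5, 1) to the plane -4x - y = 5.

distance = |a·x₀ + b·y₀ + c·z₀ - d| / √(a² + b² + c²)
  = |(-4)·(-8) + (-1)·(-5) + 0·1 - 5| / √((-4)² + (-1)² + 0²)
  = |32 + 5 + 0 - 5| / √(16 + 1 + 0)
  = |32| / √17
  = 32 / 4.123
  ≈ 7.761

7.761


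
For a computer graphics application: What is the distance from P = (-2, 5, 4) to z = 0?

distance = |a·x₀ + b·y₀ + c·z₀ - d| / √(a² + b² + c²)
  = |0·(-2) + 0·5 + 1·4 - 0| / √(0² + 0² + 1²)
  = |0 + 0 + 4 + 0| / √(0 + 0 + 1)
  = |4| / √1
  = 4 / 1
  ≈ 4

4


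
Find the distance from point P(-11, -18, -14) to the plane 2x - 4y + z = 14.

distance = |a·x₀ + b·y₀ + c·z₀ - d| / √(a² + b² + c²)
  = |2·(-11) + (-4)·(-18) + 1·(-14) - 14| / √(2² + (-4)² + 1²)
  = |-22 + 72 - 14 - 14| / √(4 + 16 + 1)
  = |22| / √21
  = 22 / 4.583
  ≈ 4.801

4.801


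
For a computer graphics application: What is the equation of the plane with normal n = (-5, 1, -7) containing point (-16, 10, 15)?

The plane through P with normal n = (a, b, c) satisfies n·(r - P) = 0,
i.e. ax + by + cz = a·x₀ + b·y₀ + c·z₀.
d = (-5)·(-16) + 1·10 + (-7)·15
  = 80 + 10 - 105
  = -15
Equation: -5x + y - 7z = -15

-5x + y - 7z = -15


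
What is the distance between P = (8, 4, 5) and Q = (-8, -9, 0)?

d = √[(x₂-x₁)² + (y₂-y₁)² + (z₂-z₁)²]
  = √[(-16)² + (-13)² + (-5)²]
  = √[256 + 169 + 25]
  = √450
  ≈ 21.21

21.21


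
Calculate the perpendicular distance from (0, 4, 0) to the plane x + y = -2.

distance = |a·x₀ + b·y₀ + c·z₀ - d| / √(a² + b² + c²)
  = |1·0 + 1·4 + 0·0 - (-2)| / √(1² + 1² + 0²)
  = |0 + 4 + 0 + 2| / √(1 + 1 + 0)
  = |6| / √2
  = 6 / 1.414
  ≈ 4.243

4.243


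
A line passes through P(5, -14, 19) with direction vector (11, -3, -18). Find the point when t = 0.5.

P(t) = P + t·d
  = (5 + 11·0.5, -14 + (-3)·0.5, 19 + (-18)·0.5)
  = (5 + 5.5, -14 - 1.5, 19 - 9)
  = (10.5, -15.5, 10)

(10.5, -15.5, 10)


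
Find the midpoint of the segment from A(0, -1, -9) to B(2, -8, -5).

M = ((x₁+x₂)/2, (y₁+y₂)/2, (z₁+z₂)/2)
  = ((0 + 2)/2, (-1 - 8)/2, (-9 - 5)/2)
  = (2/2, -9/2, -14/2)
  = (1, -4.5, -7)

(1, -4.5, -7)


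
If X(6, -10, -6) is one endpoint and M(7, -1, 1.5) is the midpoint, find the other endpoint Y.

Y = 2M - X
  = (2·7 - 6, 2·(-1) - (-10), 2·1.5 - (-6))
  = (14 - 6, -2 + 10, 3 + 6)
  = (8, 8, 9)

(8, 8, 9)


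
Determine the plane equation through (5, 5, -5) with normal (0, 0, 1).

The plane through P with normal n = (a, b, c) satisfies n·(r - P) = 0,
i.e. ax + by + cz = a·x₀ + b·y₀ + c·z₀.
d = 0·5 + 0·5 + 1·(-5)
  = 0 + 0 - 5
  = -5
Equation: z = -5

z = -5


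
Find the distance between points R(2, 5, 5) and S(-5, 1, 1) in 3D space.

d = √[(x₂-x₁)² + (y₂-y₁)² + (z₂-z₁)²]
  = √[(-7)² + (-4)² + (-4)²]
  = √[49 + 16 + 16]
  = √81
  ≈ 9

9


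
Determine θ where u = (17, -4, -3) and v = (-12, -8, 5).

u·v = 17·(-12) + (-4)·(-8) + (-3)·5 = -204 + 32 - 15 = -187
|u| = √(17² + (-4)² + (-3)²) = √314 ≈ 17.72
|v| = √((-12)² + (-8)² + 5²) = √233 ≈ 15.26
cos θ = (u·v)/(|u||v|) = -187/(17.72·15.26) ≈ -0.6914
θ = arccos(-0.6914) ≈ 133.7°

133.7°


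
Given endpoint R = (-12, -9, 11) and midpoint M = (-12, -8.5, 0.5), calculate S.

S = 2M - R
  = (2·(-12) - (-12), 2·(-8.5) - (-9), 2·0.5 - 11)
  = (-24 + 12, -17 + 9, 1 - 11)
  = (-12, -8, -10)

(-12, -8, -10)


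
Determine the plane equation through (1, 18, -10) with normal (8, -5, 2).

The plane through P with normal n = (a, b, c) satisfies n·(r - P) = 0,
i.e. ax + by + cz = a·x₀ + b·y₀ + c·z₀.
d = 8·1 + (-5)·18 + 2·(-10)
  = 8 - 90 - 20
  = -102
Equation: 8x - 5y + 2z = -102

8x - 5y + 2z = -102


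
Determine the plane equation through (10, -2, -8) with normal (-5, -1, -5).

The plane through P with normal n = (a, b, c) satisfies n·(r - P) = 0,
i.e. ax + by + cz = a·x₀ + b·y₀ + c·z₀.
d = (-5)·10 + (-1)·(-2) + (-5)·(-8)
  = -50 + 2 + 40
  = -8
Equation: -5x - y - 5z = -8

-5x - y - 5z = -8


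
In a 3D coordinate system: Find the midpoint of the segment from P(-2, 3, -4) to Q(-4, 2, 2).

M = ((x₁+x₂)/2, (y₁+y₂)/2, (z₁+z₂)/2)
  = ((-2 - 4)/2, (3 + 2)/2, (-4 + 2)/2)
  = (-6/2, 5/2, -2/2)
  = (-3, 2.5, -1)

(-3, 2.5, -1)
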